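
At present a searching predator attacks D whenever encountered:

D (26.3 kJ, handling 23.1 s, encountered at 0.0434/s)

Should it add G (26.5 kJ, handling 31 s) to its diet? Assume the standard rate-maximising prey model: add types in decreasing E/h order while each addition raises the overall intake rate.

Yes

Current rate: (0.0434×26.3)/(1 + 0.0434×23.1) = 0.57 kJ/s.
G: E/h = 26.5/31 = 0.8548 kJ/s.
0.8548 > 0.57, so adding G raises the average — include it.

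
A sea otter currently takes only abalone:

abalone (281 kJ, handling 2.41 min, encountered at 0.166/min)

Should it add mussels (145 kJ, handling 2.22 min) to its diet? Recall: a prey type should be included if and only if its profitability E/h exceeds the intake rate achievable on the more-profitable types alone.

Current rate: (0.166×281)/(1 + 0.166×2.41) = 33.32 kJ/min.
Profitability of mussels: 145/2.22 = 65.32 kJ/min.
65.32 > 33.32, so adding mussels raises the average — include it.

Yes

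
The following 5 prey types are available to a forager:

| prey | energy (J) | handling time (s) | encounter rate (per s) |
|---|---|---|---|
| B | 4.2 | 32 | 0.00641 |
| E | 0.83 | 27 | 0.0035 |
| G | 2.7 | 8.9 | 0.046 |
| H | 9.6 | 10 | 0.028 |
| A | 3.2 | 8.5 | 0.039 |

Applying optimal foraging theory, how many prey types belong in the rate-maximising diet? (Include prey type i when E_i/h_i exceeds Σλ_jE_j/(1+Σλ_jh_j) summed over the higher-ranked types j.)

3

Profitabilities (E/h, J/s): H 0.96, A 0.376, G 0.303, B 0.131, E 0.0307. Add prey in this order while the next type's profitability exceeds the intake rate on those already taken.
Rate on top 1: 0.21. A: 0.376 > 0.21 → include.
Rate on top 2: 0.2442. G: 0.303 > 0.2442 → include.
Rate on top 3: 0.2562. B: 0.131 < 0.2562 → exclude; stop.
Optimal diet: H, A, G — 3 of 5 types.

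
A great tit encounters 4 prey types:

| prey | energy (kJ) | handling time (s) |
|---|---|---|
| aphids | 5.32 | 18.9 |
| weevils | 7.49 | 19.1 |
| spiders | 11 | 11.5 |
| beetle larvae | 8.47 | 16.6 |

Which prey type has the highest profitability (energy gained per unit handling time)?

spiders

In descending order of E/h:
spiders: 11/11.5 = 0.957 kJ/s
beetle larvae: 8.47/16.6 = 0.51 kJ/s
weevils: 7.49/19.1 = 0.392 kJ/s
aphids: 5.32/18.9 = 0.281 kJ/s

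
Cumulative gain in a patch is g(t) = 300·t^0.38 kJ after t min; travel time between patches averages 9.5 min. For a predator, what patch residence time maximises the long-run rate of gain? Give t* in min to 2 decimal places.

Optimal t* satisfies g'(t*) = g(t*)/(T + t*).
g'(t) = 0.38·300·t^-0.62. Setting 0.38·300·t^-0.62 = 300·t^0.38/(9.5+t) gives 0.38(9.5+t) = t, so 0.62·t = 0.38×9.5.
t* = 0.38×9.5/0.62 = 5.823 min.

5.82 min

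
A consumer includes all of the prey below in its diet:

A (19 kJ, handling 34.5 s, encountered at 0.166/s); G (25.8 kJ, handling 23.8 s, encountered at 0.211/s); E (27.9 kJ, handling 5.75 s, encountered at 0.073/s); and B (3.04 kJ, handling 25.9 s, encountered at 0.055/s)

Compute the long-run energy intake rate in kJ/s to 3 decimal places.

R = Σλ_iE_i / (1 + Σλ_ih_i)
Numerator: 0.166×19 + 0.211×25.8 + 0.073×27.9 + 0.055×3.04 = 10.8
Denominator: 1 + 0.166×34.5 + 0.211×23.8 + 0.073×5.75 + 0.055×25.9 = 13.59
R = 10.8/13.59 = 0.7946 kJ/s

0.795 kJ/s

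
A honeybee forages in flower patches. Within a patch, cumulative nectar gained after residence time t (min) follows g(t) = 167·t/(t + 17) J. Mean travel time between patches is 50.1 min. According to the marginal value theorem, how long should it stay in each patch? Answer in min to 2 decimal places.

29.18 min

By the marginal value theorem, leave when the instantaneous gain rate g'(t) equals the habitat-wide average g(t)/(T + t).
g'(t) = 167·17/(t + 17)². Setting 167·17/(t+17)² = 167t/[(t+17)(50.1+t)] gives 17(50.1+t) = t(t+17), so t² = 17×50.1 = 851.7.
t* = √851.7 = 29.18 min.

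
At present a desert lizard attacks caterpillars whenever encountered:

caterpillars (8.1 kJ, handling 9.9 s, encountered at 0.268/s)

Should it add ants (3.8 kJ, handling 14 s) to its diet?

No

Current rate: (0.268×8.1)/(1 + 0.268×9.9) = 0.5942 kJ/s.
ants: E/h = 3.8/14 = 0.2714 kJ/s.
Since 0.2714 < R, time spent handling ants is better spent searching.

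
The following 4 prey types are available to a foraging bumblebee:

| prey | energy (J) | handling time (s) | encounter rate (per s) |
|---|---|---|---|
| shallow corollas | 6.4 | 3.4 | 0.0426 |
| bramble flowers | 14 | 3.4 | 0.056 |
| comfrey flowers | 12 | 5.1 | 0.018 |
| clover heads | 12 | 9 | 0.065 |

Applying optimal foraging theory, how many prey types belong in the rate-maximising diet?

4

Rank by E/h (J/s): bramble flowers 4.12, comfrey flowers 2.35, shallow corollas 1.88, clover heads 1.33. Include each in turn until the next type's E/h falls below the running intake rate.
Rate on top 1: 0.6586. comfrey flowers: 2.35 > 0.6586 → include.
Rate on top 2: 0.7799. shallow corollas: 1.88 > 0.7799 → include.
Rate on top 3: 0.8918. clover heads: 1.33 > 0.8918 → include.
Optimal diet: bramble flowers, comfrey flowers, shallow corollas, clover heads — 4 of 4 types.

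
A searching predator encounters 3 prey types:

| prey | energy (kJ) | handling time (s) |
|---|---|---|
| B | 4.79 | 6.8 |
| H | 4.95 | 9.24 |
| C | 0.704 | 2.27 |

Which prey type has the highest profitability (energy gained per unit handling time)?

B

In descending order of E/h:
B: 4.79/6.8 = 0.704 kJ/s
H: 4.95/9.24 = 0.536 kJ/s
C: 0.704/2.27 = 0.31 kJ/s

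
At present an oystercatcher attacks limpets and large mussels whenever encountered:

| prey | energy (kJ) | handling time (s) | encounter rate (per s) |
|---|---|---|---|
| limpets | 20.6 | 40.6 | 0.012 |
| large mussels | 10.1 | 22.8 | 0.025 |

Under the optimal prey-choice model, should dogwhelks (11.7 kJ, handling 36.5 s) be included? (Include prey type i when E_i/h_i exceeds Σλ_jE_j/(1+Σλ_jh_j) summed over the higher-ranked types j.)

Yes

On limpets and large mussels alone, R = ΣλE/(1+Σλh) = 0.4997/2.057 = 0.2429 kJ/s.
dogwhelks: E/h = 11.7/36.5 = 0.3205 kJ/s.
0.3205 > 0.2429, so adding dogwhelks raises the average — include it.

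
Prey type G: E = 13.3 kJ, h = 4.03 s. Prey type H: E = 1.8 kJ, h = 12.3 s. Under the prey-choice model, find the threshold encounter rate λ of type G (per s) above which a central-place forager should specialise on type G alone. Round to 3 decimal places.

0.012 per s

Drop type H once their profitability E₂/h₂ falls below the rate achievable on type G alone: E₂/h₂ = λE₁/(1 + λh₁).
Solve for λ: λE₁h₂ = E₂(1 + λh₁) → λ(E₁h₂ − E₂h₁) = E₂ → λ = E₂/(E₁h₂ − E₂h₁).
λ = 1.8/(13.3×12.3 − 1.8×4.03) = 1.8/156.3 = 0.01151 per s.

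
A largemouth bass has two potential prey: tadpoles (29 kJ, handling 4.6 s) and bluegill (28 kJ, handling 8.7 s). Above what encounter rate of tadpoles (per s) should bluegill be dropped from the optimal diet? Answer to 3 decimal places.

At the threshold, the rate on tadpoles alone equals the profitability of bluegill: λ·29/(1 + λ·4.6) = 28/8.7 = 3.218.
Rearranging, λ(29 − 3.218×4.6) = 3.218, so λ = 3.218/14.2 = 0.2267 per s.

0.227 per s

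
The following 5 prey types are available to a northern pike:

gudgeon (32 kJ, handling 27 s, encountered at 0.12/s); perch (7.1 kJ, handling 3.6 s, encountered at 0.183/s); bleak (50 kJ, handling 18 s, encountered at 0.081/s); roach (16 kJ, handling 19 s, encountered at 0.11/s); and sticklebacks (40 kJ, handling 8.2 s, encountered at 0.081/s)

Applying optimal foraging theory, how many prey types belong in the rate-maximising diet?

2

Profitabilities (E/h, kJ/s): sticklebacks 4.88, bleak 2.78, perch 1.97, gudgeon 1.19, roach 0.842. Add prey in this order while the next type's profitability exceeds the intake rate on those already taken.
Rate on top 1: 1.947. bleak: 2.78 > 1.947 → include.
Rate on top 2: 2.335. perch: 1.97 < 2.335 → exclude; stop.
Optimal diet: sticklebacks, bleak — 2 of 5 types.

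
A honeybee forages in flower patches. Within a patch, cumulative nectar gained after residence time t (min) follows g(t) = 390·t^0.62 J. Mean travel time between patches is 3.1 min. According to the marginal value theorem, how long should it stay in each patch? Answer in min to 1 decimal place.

5.1 min

By the marginal value theorem, leave when the instantaneous gain rate g'(t) equals the habitat-wide average g(t)/(T + t).
g'(t) = 0.62·390·t^-0.38. Setting 0.62·390·t^-0.38 = 390·t^0.62/(3.1+t) gives 0.62(3.1+t) = t, so 0.38·t = 0.62×3.1.
t* = 0.62×3.1/0.38 = 5.058 min.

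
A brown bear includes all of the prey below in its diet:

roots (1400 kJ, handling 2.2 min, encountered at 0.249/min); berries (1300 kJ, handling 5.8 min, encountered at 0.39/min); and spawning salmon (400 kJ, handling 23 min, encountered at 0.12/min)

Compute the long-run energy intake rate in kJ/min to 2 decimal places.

Energy encountered per unit search time: 0.249×1400 + 0.39×1300 + 0.12×400 = 903.6 kJ/min.
Handling time per unit search time: 0.249×2.2 + 0.39×5.8 + 0.12×23 = 5.57.
Rate = 903.6/(1 + 5.57) = 137.5 kJ/min.

137.54 kJ/min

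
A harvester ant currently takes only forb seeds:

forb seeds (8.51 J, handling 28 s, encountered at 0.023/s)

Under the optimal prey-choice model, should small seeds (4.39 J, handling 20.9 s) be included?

Yes

Current rate: (0.023×8.51)/(1 + 0.023×28) = 0.1191 J/s.
Profitability of small seeds: 4.39/20.9 = 0.21 J/s.
0.21 > 0.1191, so adding small seeds raises the average — include it.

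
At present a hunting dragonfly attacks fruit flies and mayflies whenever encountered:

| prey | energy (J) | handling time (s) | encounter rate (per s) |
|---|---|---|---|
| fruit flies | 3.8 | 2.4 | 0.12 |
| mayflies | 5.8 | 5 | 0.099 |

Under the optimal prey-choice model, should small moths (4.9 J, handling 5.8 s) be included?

Current rate: (0.12×3.8 + 0.099×5.8)/(1 + 0.12×2.4 + 0.099×5) = 0.5778 J/s.
Profitability of small moths: 4.9/5.8 = 0.8448 J/s.
Since 0.8448 > R, including small moths increases the long-run rate.

Yes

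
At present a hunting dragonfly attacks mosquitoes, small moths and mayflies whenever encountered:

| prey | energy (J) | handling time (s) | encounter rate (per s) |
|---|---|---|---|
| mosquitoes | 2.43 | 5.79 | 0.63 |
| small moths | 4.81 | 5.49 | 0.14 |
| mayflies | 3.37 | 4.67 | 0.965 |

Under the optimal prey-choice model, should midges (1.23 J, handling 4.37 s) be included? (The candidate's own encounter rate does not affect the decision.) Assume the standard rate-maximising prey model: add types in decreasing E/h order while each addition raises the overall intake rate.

On mosquitoes, small moths and mayflies alone, R = ΣλE/(1+Σλh) = 5.456/9.923 = 0.5499 J/s.
midges: E/h = 1.23/4.37 = 0.2815 J/s.
Since 0.2815 < R, time spent handling midges is better spent searching.

No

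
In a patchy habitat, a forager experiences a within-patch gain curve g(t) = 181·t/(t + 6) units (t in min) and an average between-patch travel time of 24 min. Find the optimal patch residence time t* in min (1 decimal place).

12.0 min

By the marginal value theorem, leave when the instantaneous gain rate g'(t) equals the habitat-wide average g(t)/(T + t).
g'(t) = 181·6/(t + 6)². Setting 181·6/(t+6)² = 181t/[(t+6)(24+t)] gives 6(24+t) = t(t+6), so t² = 6×24 = 144.
t* = √144 = 12 min.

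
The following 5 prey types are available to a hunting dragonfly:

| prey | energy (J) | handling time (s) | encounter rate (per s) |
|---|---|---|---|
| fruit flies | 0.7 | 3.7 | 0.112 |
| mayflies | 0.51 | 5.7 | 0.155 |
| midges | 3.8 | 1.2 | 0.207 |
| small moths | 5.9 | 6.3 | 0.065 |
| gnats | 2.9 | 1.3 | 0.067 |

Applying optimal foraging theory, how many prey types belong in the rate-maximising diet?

3

Profitabilities (E/h, J/s): midges 3.17, gnats 2.23, small moths 0.937, fruit flies 0.189, mayflies 0.0895. Add prey in this order while the next type's profitability exceeds the intake rate on those already taken.
Rate on top 1: 0.6301. gnats: 2.23 > 0.6301 → include.
Rate on top 2: 0.7345. small moths: 0.937 > 0.7345 → include.
Rate on top 3: 0.7819. fruit flies: 0.189 < 0.7819 → exclude; stop.
Optimal diet: midges, gnats, small moths — 3 of 5 types.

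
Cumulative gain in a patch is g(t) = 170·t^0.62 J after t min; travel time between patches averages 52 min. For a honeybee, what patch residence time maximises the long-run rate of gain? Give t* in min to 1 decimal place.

84.8 min

Maximise g(t)/(T+t): set derivative to zero → g'(t)(T+t) = g(t).
g'(t) = 0.62·170·t^-0.38. Setting 0.62·170·t^-0.38 = 170·t^0.62/(52+t) gives 0.62(52+t) = t, so 0.38·t = 0.62×52.
t* = 0.62×52/0.38 = 84.84 min.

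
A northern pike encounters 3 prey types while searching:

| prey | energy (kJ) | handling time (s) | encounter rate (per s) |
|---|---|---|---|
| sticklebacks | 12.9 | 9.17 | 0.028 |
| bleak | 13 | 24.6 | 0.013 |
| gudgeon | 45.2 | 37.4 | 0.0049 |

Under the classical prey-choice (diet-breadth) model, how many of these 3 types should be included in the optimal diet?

Rank by E/h (kJ/s): sticklebacks 1.41, gudgeon 1.21, bleak 0.528. Include each in turn until the next type's E/h falls below the running intake rate.
Rate on top 1: 0.2874. gudgeon: 1.21 > 0.2874 → include.
Rate on top 2: 0.4046. bleak: 0.528 > 0.4046 → include.
Optimal diet: sticklebacks, gudgeon, bleak — 3 of 3 types.

3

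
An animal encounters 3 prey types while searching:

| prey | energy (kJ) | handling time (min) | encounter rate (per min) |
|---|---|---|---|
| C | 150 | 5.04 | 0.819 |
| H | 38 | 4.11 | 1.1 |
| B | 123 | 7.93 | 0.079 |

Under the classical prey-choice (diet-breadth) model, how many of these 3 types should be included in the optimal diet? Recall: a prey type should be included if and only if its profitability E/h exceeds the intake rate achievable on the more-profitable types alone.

Rank by E/h (kJ/min): C 29.8, B 15.5, H 9.25. Include each in turn until the next type's E/h falls below the running intake rate.
Rate on top 1: 23.96. B: 15.5 < 23.96 → exclude; stop.
Optimal diet: C — 1 of 3 types.

1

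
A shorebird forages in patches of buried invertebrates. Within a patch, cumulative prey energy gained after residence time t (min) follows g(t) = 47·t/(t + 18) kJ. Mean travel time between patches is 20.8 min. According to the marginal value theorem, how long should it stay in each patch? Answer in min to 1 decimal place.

Maximise g(t)/(T+t): set derivative to zero → g'(t)(T+t) = g(t).
g'(t) = 47·18/(t + 18)². Setting 47·18/(t+18)² = 47t/[(t+18)(20.8+t)] gives 18(20.8+t) = t(t+18), so t² = 18×20.8 = 374.4.
t* = √374.4 = 19.35 min.

19.3 min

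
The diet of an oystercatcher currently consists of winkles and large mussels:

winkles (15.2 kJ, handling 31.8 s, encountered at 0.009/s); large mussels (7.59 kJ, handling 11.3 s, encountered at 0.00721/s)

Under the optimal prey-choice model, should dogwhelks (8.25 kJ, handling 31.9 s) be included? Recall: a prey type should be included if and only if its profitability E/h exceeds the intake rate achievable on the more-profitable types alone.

On winkles and large mussels alone, R = ΣλE/(1+Σλh) = 0.1915/1.368 = 0.14 kJ/s.
Profitability of dogwhelks: 8.25/31.9 = 0.2586 kJ/s.
0.2586 > 0.14, so adding dogwhelks raises the average — include it.

Yes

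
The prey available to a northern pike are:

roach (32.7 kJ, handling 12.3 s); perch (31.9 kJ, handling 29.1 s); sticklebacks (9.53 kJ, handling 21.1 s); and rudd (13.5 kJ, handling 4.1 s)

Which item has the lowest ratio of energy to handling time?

In descending order of E/h:
rudd: 13.5/4.1 = 3.29 kJ/s
roach: 32.7/12.3 = 2.66 kJ/s
perch: 31.9/29.1 = 1.1 kJ/s
sticklebacks: 9.53/21.1 = 0.452 kJ/s

sticklebacks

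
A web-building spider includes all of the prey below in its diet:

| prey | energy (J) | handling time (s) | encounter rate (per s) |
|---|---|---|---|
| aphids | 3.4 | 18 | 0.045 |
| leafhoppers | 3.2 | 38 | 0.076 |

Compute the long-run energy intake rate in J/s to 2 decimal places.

R = (0.045×3.4 + 0.076×3.2) / (1 + 0.045×18 + 0.076×38) = 0.3962/4.698 = 0.08433 J/s.

0.08 J/s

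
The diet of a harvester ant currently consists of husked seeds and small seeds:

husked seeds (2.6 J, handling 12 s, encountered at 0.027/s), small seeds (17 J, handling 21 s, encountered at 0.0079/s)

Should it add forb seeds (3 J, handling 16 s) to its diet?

Yes

Intake rate on the current diet: R = (0.027×2.6 + 0.0079×17) / (1 + 0.027×12 + 0.0079×21) = 0.2045/1.49 = 0.1373 J/s.
Profitability of forb seeds: 3/16 = 0.1875 J/s.
0.1875 > 0.1373, so adding forb seeds raises the average — include it.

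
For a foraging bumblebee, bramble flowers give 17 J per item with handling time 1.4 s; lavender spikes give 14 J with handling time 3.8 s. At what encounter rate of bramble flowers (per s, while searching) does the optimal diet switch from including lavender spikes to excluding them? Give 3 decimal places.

The zero-one rule: include lavender spikes iff E₂/h₂ > λE₁/(1+λh₁). Equality gives the switch point.
λE₁h₂ = E₂ + λE₂h₁ ⇒ λ = E₂/(E₁h₂ − E₂h₁) = 14/(64.6 − 19.6) = 0.3111 per s.

0.311 per s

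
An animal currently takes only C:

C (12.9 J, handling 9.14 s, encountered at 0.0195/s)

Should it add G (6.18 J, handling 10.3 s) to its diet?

Intake rate on the current diet: R = (0.0195×12.9) / (1 + 0.0195×9.14) = 0.2515/1.178 = 0.2135 J/s.
G: E/h = 6.18/10.3 = 0.6 J/s.
Since 0.6 > R, including G increases the long-run rate.

Yes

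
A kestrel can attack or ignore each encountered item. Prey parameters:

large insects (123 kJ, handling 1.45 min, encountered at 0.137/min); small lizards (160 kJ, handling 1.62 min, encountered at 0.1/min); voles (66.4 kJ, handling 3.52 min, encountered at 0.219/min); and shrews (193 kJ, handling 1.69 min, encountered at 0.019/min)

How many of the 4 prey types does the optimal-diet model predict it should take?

3

Profitabilities (E/h, kJ/min): shrews 114, small lizards 98.8, large insects 84.8, voles 18.9. Add prey in this order while the next type's profitability exceeds the intake rate on those already taken.
Rate on top 1: 3.553. small lizards: 98.8 > 3.553 → include.
Rate on top 2: 16.47. large insects: 84.8 > 16.47 → include.
Rate on top 3: 26.22. voles: 18.9 < 26.22 → exclude; stop.
Optimal diet: shrews, small lizards, large insects — 3 of 4 types.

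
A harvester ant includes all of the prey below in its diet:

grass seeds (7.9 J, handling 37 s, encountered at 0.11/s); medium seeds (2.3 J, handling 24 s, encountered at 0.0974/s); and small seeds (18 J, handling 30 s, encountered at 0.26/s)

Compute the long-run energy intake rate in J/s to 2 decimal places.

R = (0.11×7.9 + 0.0974×2.3 + 0.26×18) / (1 + 0.11×37 + 0.0974×24 + 0.26×30) = 5.773/15.21 = 0.3796 J/s.

0.38 J/s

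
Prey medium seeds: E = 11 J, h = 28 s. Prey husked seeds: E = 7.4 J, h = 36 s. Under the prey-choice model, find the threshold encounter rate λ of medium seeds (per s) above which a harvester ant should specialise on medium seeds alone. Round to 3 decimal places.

The zero-one rule: include husked seeds iff E₂/h₂ > λE₁/(1+λh₁). Equality gives the switch point.
λE₁h₂ = E₂ + λE₂h₁ ⇒ λ = E₂/(E₁h₂ − E₂h₁) = 7.4/(396 − 207.2) = 0.03919 per s.

0.039 per s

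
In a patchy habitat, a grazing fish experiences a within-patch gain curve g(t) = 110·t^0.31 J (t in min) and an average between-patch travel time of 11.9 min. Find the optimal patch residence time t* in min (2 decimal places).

5.35 min

Optimal t* satisfies g'(t*) = g(t*)/(T + t*).
g'(t) = 0.31·110·t^-0.69. Setting 0.31·110·t^-0.69 = 110·t^0.31/(11.9+t) gives 0.31(11.9+t) = t, so 0.69·t = 0.31×11.9.
t* = 0.31×11.9/0.69 = 5.346 min.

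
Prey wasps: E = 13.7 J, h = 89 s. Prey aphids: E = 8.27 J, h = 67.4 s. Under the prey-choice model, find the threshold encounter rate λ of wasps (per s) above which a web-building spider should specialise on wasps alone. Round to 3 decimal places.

Drop aphids once their profitability E₂/h₂ falls below the rate achievable on wasps alone: E₂/h₂ = λE₁/(1 + λh₁).
Solve for λ: λE₁h₂ = E₂(1 + λh₁) → λ(E₁h₂ − E₂h₁) = E₂ → λ = E₂/(E₁h₂ − E₂h₁).
λ = 8.27/(13.7×67.4 − 8.27×89) = 8.27/187.4 = 0.04414 per s.

0.044 per s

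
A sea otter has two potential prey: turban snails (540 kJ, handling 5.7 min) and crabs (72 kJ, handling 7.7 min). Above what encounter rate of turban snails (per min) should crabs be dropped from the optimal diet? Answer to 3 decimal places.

0.019 per min

Drop crabs once their profitability E₂/h₂ falls below the rate achievable on turban snails alone: E₂/h₂ = λE₁/(1 + λh₁).
Solve for λ: λE₁h₂ = E₂(1 + λh₁) → λ(E₁h₂ − E₂h₁) = E₂ → λ = E₂/(E₁h₂ − E₂h₁).
λ = 72/(540×7.7 − 72×5.7) = 72/3748 = 0.01921 per min.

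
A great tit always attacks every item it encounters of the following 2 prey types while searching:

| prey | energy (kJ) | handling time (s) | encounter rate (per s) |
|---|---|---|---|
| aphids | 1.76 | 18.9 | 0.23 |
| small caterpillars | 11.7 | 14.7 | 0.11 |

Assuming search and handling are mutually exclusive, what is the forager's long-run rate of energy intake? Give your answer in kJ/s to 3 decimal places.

R = Σλ_iE_i / (1 + Σλ_ih_i)
Numerator: 0.23×1.76 + 0.11×11.7 = 1.692
Denominator: 1 + 0.23×18.9 + 0.11×14.7 = 6.964
R = 1.692/6.964 = 0.2429 kJ/s

0.243 kJ/s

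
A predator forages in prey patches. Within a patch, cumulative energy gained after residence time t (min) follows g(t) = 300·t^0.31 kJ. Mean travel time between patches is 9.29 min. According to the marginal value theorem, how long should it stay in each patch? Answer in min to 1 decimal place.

4.2 min

By the marginal value theorem, leave when the instantaneous gain rate g'(t) equals the habitat-wide average g(t)/(T + t).
g'(t) = 0.31·300·t^-0.69. Setting 0.31·300·t^-0.69 = 300·t^0.31/(9.29+t) gives 0.31(9.29+t) = t, so 0.69·t = 0.31×9.29.
t* = 0.31×9.29/0.69 = 4.174 min.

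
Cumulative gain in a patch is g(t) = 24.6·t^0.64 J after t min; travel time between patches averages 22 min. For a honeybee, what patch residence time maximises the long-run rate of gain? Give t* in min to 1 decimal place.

Optimal t* satisfies g'(t*) = g(t*)/(T + t*).
g'(t) = 0.64·24.6·t^-0.36. Setting 0.64·24.6·t^-0.36 = 24.6·t^0.64/(22+t) gives 0.64(22+t) = t, so 0.36·t = 0.64×22.
t* = 0.64×22/0.36 = 39.11 min.

39.1 min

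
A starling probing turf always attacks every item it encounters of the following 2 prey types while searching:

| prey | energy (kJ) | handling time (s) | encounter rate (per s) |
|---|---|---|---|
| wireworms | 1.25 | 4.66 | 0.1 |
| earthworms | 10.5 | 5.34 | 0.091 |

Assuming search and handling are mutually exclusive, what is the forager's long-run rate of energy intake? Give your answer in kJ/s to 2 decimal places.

Energy encountered per unit search time: 0.1×1.25 + 0.091×10.5 = 1.081 kJ/s.
Handling time per unit search time: 0.1×4.66 + 0.091×5.34 = 0.9519.
Rate = 1.081/(1 + 0.9519) = 0.5536 kJ/s.

0.55 kJ/s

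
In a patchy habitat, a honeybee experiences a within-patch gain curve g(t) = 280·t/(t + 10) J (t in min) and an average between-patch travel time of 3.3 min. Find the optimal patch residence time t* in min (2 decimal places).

Maximise g(t)/(T+t): set derivative to zero → g'(t)(T+t) = g(t).
g'(t) = 280·10/(t + 10)². Setting 280·10/(t+10)² = 280t/[(t+10)(3.3+t)] gives 10(3.3+t) = t(t+10), so t² = 10×3.3 = 33.
t* = √33 = 5.745 min.

5.74 min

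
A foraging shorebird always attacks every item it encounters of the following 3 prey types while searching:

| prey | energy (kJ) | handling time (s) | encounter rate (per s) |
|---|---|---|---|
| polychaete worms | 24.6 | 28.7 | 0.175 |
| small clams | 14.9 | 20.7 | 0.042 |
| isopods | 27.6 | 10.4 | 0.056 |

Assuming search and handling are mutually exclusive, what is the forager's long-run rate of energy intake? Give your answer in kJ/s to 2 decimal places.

0.87 kJ/s

R = (0.175×24.6 + 0.042×14.9 + 0.056×27.6) / (1 + 0.175×28.7 + 0.042×20.7 + 0.056×10.4) = 6.476/7.474 = 0.8665 kJ/s.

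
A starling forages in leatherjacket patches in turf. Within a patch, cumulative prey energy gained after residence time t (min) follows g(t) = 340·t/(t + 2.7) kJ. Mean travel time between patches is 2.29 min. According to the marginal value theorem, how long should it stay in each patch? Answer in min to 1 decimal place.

Maximise g(t)/(T+t): set derivative to zero → g'(t)(T+t) = g(t).
g'(t) = 340·2.7/(t + 2.7)². Setting 340·2.7/(t+2.7)² = 340t/[(t+2.7)(2.29+t)] gives 2.7(2.29+t) = t(t+2.7), so t² = 2.7×2.29 = 6.183.
t* = √6.183 = 2.487 min.

2.5 min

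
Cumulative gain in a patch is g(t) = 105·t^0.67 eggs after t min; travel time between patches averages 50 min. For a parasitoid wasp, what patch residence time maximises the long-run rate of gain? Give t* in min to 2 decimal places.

101.52 min

Optimal t* satisfies g'(t*) = g(t*)/(T + t*).
g'(t) = 0.67·105·t^-0.33. Setting 0.67·105·t^-0.33 = 105·t^0.67/(50+t) gives 0.67(50+t) = t, so 0.33·t = 0.67×50.
t* = 0.67×50/0.33 = 101.5 min.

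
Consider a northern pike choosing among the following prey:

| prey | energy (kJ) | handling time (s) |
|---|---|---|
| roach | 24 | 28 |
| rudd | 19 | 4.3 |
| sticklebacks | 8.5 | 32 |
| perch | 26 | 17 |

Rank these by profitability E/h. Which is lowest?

sticklebacks

In descending order of E/h:
rudd: 19/4.3 = 4.42 kJ/s
perch: 26/17 = 1.53 kJ/s
roach: 24/28 = 0.857 kJ/s
sticklebacks: 8.5/32 = 0.266 kJ/s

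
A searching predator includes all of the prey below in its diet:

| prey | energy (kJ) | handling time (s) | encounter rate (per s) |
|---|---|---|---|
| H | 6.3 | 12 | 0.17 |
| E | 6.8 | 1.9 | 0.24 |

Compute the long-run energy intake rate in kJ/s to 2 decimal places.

0.77 kJ/s

Energy encountered per unit search time: 0.17×6.3 + 0.24×6.8 = 2.703 kJ/s.
Handling time per unit search time: 0.17×12 + 0.24×1.9 = 2.496.
Rate = 2.703/(1 + 2.496) = 0.7732 kJ/s.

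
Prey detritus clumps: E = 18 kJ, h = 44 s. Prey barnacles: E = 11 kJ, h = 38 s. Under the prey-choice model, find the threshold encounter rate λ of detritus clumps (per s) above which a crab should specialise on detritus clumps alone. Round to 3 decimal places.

0.055 per s

Drop barnacles once their profitability E₂/h₂ falls below the rate achievable on detritus clumps alone: E₂/h₂ = λE₁/(1 + λh₁).
Solve for λ: λE₁h₂ = E₂(1 + λh₁) → λ(E₁h₂ − E₂h₁) = E₂ → λ = E₂/(E₁h₂ − E₂h₁).
λ = 11/(18×38 − 11×44) = 11/200 = 0.055 per s.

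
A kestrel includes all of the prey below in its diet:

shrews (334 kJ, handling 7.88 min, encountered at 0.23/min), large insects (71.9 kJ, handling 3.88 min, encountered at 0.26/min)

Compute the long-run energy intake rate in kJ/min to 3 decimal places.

R = Σλ_iE_i / (1 + Σλ_ih_i)
Numerator: 0.23×334 + 0.26×71.9 = 95.51
Denominator: 1 + 0.23×7.88 + 0.26×3.88 = 3.821
R = 95.51/3.821 = 25 kJ/min

24.996 kJ/min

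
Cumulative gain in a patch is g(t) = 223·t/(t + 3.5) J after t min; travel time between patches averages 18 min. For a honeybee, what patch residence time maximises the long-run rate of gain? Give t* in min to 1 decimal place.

By the marginal value theorem, leave when the instantaneous gain rate g'(t) equals the habitat-wide average g(t)/(T + t).
g'(t) = 223·3.5/(t + 3.5)². Setting 223·3.5/(t+3.5)² = 223t/[(t+3.5)(18+t)] gives 3.5(18+t) = t(t+3.5), so t² = 3.5×18 = 63.
t* = √63 = 7.937 min.

7.9 min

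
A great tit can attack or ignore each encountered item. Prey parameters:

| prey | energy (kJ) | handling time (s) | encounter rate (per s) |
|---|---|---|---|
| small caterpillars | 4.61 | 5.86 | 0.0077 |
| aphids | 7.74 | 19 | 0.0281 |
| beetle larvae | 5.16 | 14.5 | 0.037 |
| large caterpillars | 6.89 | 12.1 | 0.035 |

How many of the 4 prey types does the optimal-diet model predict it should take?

Profitabilities (E/h, kJ/s): small caterpillars 0.787, large caterpillars 0.569, aphids 0.407, beetle larvae 0.356. Add prey in this order while the next type's profitability exceeds the intake rate on those already taken.
Rate on top 1: 0.03396. large caterpillars: 0.569 > 0.03396 → include.
Rate on top 2: 0.1884. aphids: 0.407 > 0.1884 → include.
Rate on top 3: 0.2468. beetle larvae: 0.356 > 0.2468 → include.
Optimal diet: small caterpillars, large caterpillars, aphids, beetle larvae — 4 of 4 types.

4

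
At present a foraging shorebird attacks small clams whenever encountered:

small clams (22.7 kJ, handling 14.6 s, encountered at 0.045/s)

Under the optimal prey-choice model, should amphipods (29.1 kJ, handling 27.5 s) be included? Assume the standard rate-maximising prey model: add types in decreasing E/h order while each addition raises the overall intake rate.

Yes

On small clams alone, R = ΣλE/(1+Σλh) = 1.021/1.657 = 0.6165 kJ/s.
Profitability of amphipods: 29.1/27.5 = 1.058 kJ/s.
1.058 > 0.6165, so adding amphipods raises the average — include it.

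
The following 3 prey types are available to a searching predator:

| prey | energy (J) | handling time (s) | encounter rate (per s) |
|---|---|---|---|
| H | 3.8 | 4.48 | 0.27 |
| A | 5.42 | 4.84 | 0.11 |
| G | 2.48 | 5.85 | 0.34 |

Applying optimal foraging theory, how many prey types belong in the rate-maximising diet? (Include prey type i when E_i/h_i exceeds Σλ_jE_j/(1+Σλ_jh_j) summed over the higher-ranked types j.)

2

Profitabilities (E/h, J/s): A 1.12, H 0.848, G 0.424. Add prey in this order while the next type's profitability exceeds the intake rate on those already taken.
Rate on top 1: 0.3891. H: 0.848 > 0.3891 → include.
Rate on top 2: 0.5916. G: 0.424 < 0.5916 → exclude; stop.
Optimal diet: A, H — 2 of 3 types.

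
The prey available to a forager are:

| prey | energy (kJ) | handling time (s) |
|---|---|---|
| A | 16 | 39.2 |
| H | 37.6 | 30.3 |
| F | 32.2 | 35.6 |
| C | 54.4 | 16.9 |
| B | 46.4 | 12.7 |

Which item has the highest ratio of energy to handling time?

In descending order of E/h:
B: 46.4/12.7 = 3.65 kJ/s
C: 54.4/16.9 = 3.22 kJ/s
H: 37.6/30.3 = 1.24 kJ/s
F: 32.2/35.6 = 0.904 kJ/s
A: 16/39.2 = 0.408 kJ/s

B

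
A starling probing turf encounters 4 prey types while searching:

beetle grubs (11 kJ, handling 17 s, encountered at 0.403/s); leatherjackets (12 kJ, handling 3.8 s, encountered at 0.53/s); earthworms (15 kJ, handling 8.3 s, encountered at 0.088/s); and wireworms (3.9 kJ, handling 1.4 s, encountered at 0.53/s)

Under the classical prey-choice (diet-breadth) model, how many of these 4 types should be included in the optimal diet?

2

Profitabilities (E/h, kJ/s): leatherjackets 3.16, wireworms 2.79, earthworms 1.81, beetle grubs 0.647. Add prey in this order while the next type's profitability exceeds the intake rate on those already taken.
Rate on top 1: 2.11. wireworms: 2.79 > 2.11 → include.
Rate on top 2: 2.244. earthworms: 1.81 < 2.244 → exclude; stop.
Optimal diet: leatherjackets, wireworms — 2 of 4 types.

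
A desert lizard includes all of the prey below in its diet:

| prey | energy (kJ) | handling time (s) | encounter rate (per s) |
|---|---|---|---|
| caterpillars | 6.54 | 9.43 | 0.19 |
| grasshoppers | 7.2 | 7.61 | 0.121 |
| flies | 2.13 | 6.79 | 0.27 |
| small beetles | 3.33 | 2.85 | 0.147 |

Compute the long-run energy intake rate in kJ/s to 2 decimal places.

0.53 kJ/s

R = Σλ_iE_i / (1 + Σλ_ih_i)
Numerator: 0.19×6.54 + 0.121×7.2 + 0.27×2.13 + 0.147×3.33 = 3.178
Denominator: 1 + 0.19×9.43 + 0.121×7.61 + 0.27×6.79 + 0.147×2.85 = 5.965
R = 3.178/5.965 = 0.5329 kJ/s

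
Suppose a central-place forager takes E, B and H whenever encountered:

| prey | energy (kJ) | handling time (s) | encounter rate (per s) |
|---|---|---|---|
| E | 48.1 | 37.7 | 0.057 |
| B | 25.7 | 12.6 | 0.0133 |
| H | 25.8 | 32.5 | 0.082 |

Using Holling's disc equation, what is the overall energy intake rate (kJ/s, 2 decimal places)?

0.87 kJ/s

R = (0.057×48.1 + 0.0133×25.7 + 0.082×25.8) / (1 + 0.057×37.7 + 0.0133×12.6 + 0.082×32.5) = 5.199/5.981 = 0.8692 kJ/s.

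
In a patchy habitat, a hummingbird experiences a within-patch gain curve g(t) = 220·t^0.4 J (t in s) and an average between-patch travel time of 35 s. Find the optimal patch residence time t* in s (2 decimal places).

Maximise g(t)/(T+t): set derivative to zero → g'(t)(T+t) = g(t).
g'(t) = 0.4·220·t^-0.6. Setting 0.4·220·t^-0.6 = 220·t^0.4/(35+t) gives 0.4(35+t) = t, so 0.60·t = 0.4×35.
t* = 0.4×35/0.60 = 23.33 s.

23.33 s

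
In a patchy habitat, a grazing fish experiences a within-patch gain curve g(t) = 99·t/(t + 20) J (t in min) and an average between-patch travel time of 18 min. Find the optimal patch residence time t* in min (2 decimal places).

Optimal t* satisfies g'(t*) = g(t*)/(T + t*).
g'(t) = 99·20/(t + 20)². Setting 99·20/(t+20)² = 99t/[(t+20)(18+t)] gives 20(18+t) = t(t+20), so t² = 20×18 = 360.
t* = √360 = 18.97 min.

18.97 min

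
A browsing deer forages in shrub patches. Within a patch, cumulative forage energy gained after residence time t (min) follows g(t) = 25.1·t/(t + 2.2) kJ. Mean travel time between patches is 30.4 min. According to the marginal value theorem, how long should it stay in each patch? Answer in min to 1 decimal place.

Maximise g(t)/(T+t): set derivative to zero → g'(t)(T+t) = g(t).
g'(t) = 25.1·2.2/(t + 2.2)². Setting 25.1·2.2/(t+2.2)² = 25.1t/[(t+2.2)(30.4+t)] gives 2.2(30.4+t) = t(t+2.2), so t² = 2.2×30.4 = 66.88.
t* = √66.88 = 8.178 min.

8.2 min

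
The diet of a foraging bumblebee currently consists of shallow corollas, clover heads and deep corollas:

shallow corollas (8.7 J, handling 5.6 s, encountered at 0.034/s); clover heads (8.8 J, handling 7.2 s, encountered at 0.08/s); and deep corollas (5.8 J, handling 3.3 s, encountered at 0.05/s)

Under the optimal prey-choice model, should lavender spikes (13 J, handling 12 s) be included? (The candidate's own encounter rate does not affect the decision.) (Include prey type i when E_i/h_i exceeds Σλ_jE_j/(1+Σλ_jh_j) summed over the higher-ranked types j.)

Intake rate on the current diet: R = (0.034×8.7 + 0.08×8.8 + 0.05×5.8) / (1 + 0.034×5.6 + 0.08×7.2 + 0.05×3.3) = 1.29/1.931 = 0.6678 J/s.
Profitability of lavender spikes: 13/12 = 1.083 J/s.
1.083 > 0.6678, so adding lavender spikes raises the average — include it.

Yes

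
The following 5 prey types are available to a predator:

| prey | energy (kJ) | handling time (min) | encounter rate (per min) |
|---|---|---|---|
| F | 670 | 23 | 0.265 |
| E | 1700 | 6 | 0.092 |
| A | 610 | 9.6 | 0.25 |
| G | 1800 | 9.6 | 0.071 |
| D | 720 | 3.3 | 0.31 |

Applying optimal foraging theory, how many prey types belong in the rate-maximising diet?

Profitabilities (E/h, kJ/min): E 283, D 218, G 188, A 63.5, F 29.1. Add prey in this order while the next type's profitability exceeds the intake rate on those already taken.
Rate on top 1: 100.8. D: 218 > 100.8 → include.
Rate on top 2: 147.4. G: 188 > 147.4 → include.
Rate on top 3: 155.8. A: 63.5 < 155.8 → exclude; stop.
Optimal diet: E, D, G — 3 of 5 types.

3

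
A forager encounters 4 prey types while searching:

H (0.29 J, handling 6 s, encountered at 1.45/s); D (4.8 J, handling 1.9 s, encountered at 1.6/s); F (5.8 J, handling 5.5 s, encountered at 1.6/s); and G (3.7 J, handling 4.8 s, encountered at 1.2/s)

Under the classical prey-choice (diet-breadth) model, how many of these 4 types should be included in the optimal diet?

1

Profitabilities (E/h, J/s): D 2.53, F 1.05, G 0.771, H 0.0483. Add prey in this order while the next type's profitability exceeds the intake rate on those already taken.
Rate on top 1: 1.901. F: 1.05 < 1.901 → exclude; stop.
Optimal diet: D — 1 of 4 types.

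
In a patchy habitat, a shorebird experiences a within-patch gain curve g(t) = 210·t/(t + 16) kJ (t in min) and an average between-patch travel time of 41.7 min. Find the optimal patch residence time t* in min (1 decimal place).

Optimal t* satisfies g'(t*) = g(t*)/(T + t*).
g'(t) = 210·16/(t + 16)². Setting 210·16/(t+16)² = 210t/[(t+16)(41.7+t)] gives 16(41.7+t) = t(t+16), so t² = 16×41.7 = 667.2.
t* = √667.2 = 25.83 min.

25.8 min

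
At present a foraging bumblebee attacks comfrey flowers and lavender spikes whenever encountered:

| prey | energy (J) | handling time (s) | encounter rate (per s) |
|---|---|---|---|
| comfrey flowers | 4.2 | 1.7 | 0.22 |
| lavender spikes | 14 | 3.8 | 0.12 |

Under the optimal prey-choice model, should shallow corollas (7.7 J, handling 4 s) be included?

Yes

On comfrey flowers and lavender spikes alone, R = ΣλE/(1+Σλh) = 2.604/1.83 = 1.423 J/s.
shallow corollas: E/h = 7.7/4 = 1.925 J/s.
1.925 > 1.423, so adding shallow corollas raises the average — include it.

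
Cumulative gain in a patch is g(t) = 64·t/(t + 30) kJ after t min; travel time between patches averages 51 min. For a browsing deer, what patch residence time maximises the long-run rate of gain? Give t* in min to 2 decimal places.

39.12 min

By the marginal value theorem, leave when the instantaneous gain rate g'(t) equals the habitat-wide average g(t)/(T + t).
g'(t) = 64·30/(t + 30)². Setting 64·30/(t+30)² = 64t/[(t+30)(51+t)] gives 30(51+t) = t(t+30), so t² = 30×51 = 1530.
t* = √1530 = 39.12 min.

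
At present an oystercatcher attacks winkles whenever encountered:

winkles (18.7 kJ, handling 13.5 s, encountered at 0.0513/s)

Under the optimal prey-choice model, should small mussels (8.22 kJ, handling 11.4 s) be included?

Yes

Current rate: (0.0513×18.7)/(1 + 0.0513×13.5) = 0.5668 kJ/s.
small mussels: E/h = 8.22/11.4 = 0.7211 kJ/s.
0.7211 > 0.5668, so adding small mussels raises the average — include it.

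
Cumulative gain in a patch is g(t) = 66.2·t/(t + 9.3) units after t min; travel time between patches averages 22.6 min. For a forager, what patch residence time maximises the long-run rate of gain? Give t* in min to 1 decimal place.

Optimal t* satisfies g'(t*) = g(t*)/(T + t*).
g'(t) = 66.2·9.3/(t + 9.3)². Setting 66.2·9.3/(t+9.3)² = 66.2t/[(t+9.3)(22.6+t)] gives 9.3(22.6+t) = t(t+9.3), so t² = 9.3×22.6 = 210.2.
t* = √210.2 = 14.5 min.

14.5 min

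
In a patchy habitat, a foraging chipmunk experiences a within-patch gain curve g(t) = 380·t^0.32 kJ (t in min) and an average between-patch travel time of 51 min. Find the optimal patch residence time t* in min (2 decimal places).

Maximise g(t)/(T+t): set derivative to zero → g'(t)(T+t) = g(t).
g'(t) = 0.32·380·t^-0.68. Setting 0.32·380·t^-0.68 = 380·t^0.32/(51+t) gives 0.32(51+t) = t, so 0.68·t = 0.32×51.
t* = 0.32×51/0.68 = 24 min.

24.00 min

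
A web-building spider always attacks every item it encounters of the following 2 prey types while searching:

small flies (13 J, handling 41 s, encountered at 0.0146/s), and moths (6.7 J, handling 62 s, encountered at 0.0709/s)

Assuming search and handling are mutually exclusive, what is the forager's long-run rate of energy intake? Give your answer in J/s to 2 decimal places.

R = Σλ_iE_i / (1 + Σλ_ih_i)
Numerator: 0.0146×13 + 0.0709×6.7 = 0.6648
Denominator: 1 + 0.0146×41 + 0.0709×62 = 5.994
R = 0.6648/5.994 = 0.1109 J/s

0.11 J/s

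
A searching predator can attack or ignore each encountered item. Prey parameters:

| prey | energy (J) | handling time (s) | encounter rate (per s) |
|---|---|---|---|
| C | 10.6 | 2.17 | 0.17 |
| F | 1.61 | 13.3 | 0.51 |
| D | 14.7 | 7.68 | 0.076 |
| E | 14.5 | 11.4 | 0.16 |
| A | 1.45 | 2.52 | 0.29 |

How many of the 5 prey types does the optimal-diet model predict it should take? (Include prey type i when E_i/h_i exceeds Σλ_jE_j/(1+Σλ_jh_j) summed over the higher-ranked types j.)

2

Rank by E/h (J/s): C 4.88, D 1.91, E 1.27, A 0.575, F 0.121. Include each in turn until the next type's E/h falls below the running intake rate.
Rate on top 1: 1.316. D: 1.91 > 1.316 → include.
Rate on top 2: 1.495. E: 1.27 < 1.495 → exclude; stop.
Optimal diet: C, D — 2 of 5 types.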